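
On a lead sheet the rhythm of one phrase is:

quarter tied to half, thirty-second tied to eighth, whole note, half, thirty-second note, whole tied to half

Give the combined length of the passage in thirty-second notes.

Express everything in thirty-second notes: quarter tied to half (quarter + half) = 24; thirty-second tied to eighth (thirty-second + eighth) = 5; whole note = 32; half = 16; thirty-second note = 1; whole tied to half (whole + half) = 48.
Altogether 24 + 5 + 32 + 16 + 1 + 48 = 126 thirty-second notes.

126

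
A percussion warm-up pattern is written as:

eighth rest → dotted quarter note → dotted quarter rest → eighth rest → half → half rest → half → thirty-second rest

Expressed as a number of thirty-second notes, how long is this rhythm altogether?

81

Working in thirty-second notes: eighth rest = 4; dotted quarter note = 12; dotted quarter rest = 12; eighth rest = 4; half = 16; half rest = 16; half = 16; thirty-second rest = 1.
Sum: 4 + 12 + 12 + 4 + 16 + 16 + 16 + 1 = 81 thirty-second notes.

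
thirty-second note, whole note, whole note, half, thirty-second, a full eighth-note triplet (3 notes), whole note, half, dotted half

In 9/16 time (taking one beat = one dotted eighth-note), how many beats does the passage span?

27

One dotted eighth-note beat = 6 thirty-second notes.
Working in thirty-second notes: thirty-second note = 1; whole note = 32; whole note = 32; half = 16; thirty-second = 1; a full eighth-note triplet (3 notes) (three triplet eighths span one quarter) = 8; whole note = 32; half = 16; dotted half = 24.
Adding: 1 + 32 + 32 + 16 + 1 + 8 + 32 + 16 + 24 = 162.
162 ÷ 6 = 27 beats.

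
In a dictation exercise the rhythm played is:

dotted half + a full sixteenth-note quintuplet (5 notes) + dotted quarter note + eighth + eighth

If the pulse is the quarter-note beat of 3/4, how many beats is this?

6.5

One quarter-note beat = 2 eighth notes.
In eighth notes: dotted half = 6; a full sixteenth-note quintuplet (5 notes) (five quintuplet sixteenths span one quarter) = 2; dotted quarter note = 3; eighth = 1; eighth = 1.
Adding: 6 + 2 + 3 + 1 + 1 = 13.
13 ÷ 2 = 6.5 beats.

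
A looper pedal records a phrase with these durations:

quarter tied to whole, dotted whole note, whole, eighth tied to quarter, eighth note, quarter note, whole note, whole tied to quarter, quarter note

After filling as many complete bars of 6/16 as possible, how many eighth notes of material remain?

2

One bar of 6/16 = 3 eighth notes.
In eighth notes: quarter tied to whole (quarter + whole) = 10; dotted whole note = 12; whole = 8; eighth tied to quarter (eighth + quarter) = 3; eighth note = 1; quarter note = 2; whole note = 8; whole tied to quarter (whole + quarter) = 10; quarter note = 2.
Sum: 10 + 12 + 8 + 3 + 1 + 2 + 8 + 10 + 2 = 56.
56 ÷ 3 = 18 complete bars with 2 eighth notes remaining.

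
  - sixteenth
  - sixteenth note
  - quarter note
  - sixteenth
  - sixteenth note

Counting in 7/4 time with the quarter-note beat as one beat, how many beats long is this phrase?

2

One quarter-note beat = 4 sixteenth notes.
Working in sixteenth notes: sixteenth = 1; sixteenth note = 1; quarter note = 4; sixteenth = 1; sixteenth note = 1.
Total: 1 + 1 + 4 + 1 + 1 = 8.
8 ÷ 4 = 2 beats.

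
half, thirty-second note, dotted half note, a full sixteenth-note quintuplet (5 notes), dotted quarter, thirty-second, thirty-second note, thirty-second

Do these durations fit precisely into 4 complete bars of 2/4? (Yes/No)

One bar of 2/4 = 16 thirty-second notes, so 4 bars = 64.
Working in thirty-second notes: half = 16; thirty-second note = 1; dotted half note = 24; a full sixteenth-note quintuplet (5 notes) (five quintuplet sixteenths span one quarter) = 8; dotted quarter = 12; thirty-second = 1; thirty-second note = 1; thirty-second = 1.
Altogether 16 + 1 + 24 + 8 + 12 + 1 + 1 + 1 = 64.
64 equals 64, so the answer is Yes.

Yes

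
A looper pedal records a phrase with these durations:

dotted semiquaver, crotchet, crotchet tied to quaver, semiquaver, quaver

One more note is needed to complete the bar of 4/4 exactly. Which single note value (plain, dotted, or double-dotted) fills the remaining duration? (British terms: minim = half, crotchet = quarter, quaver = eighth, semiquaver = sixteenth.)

dotted sixteenth note

The bar of 4/4 = 32 thirty-second notes.
Convert each value to thirty-second notes: dotted semiquaver = 3; crotchet = 8; crotchet tied to quaver (crotchet + quaver) = 12; semiquaver = 2; quaver = 4.
Total: 3 + 8 + 12 + 2 + 4 = 29.
Remaining: 32 − 29 = 3 thirty-second notes, which is a dotted sixteenth note.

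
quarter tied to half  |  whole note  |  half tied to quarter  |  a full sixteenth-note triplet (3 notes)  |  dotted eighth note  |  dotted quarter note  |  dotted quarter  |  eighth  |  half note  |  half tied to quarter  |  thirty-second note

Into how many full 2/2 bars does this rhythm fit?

4

One bar of 2/2 = 32 thirty-second notes.
In thirty-second notes: quarter tied to half (quarter + half) = 24; whole note = 32; half tied to quarter (half + quarter) = 24; a full sixteenth-note triplet (3 notes) (three triplet sixteenths span one eighth) = 4; dotted eighth note = 6; dotted quarter note = 12; dotted quarter = 12; eighth = 4; half note = 16; half tied to quarter (half + quarter) = 24; thirty-second note = 1.
Sum: 24 + 32 + 24 + 4 + 6 + 12 + 12 + 4 + 16 + 24 + 1 = 159.
159 ÷ 32 = 4 complete bars with 31 left over.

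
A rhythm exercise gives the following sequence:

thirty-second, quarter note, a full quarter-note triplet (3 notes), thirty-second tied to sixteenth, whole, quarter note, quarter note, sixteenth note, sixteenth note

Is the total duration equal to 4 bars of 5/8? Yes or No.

One bar of 5/8 = 20 thirty-second notes, so 4 bars = 80.
Express everything in thirty-second notes: thirty-second = 1; quarter note = 8; a full quarter-note triplet (3 notes) (three triplet quarters span one half) = 16; thirty-second tied to sixteenth (thirty-second + sixteenth) = 3; whole = 32; quarter note = 8; quarter note = 8; sixteenth note = 2; sixteenth note = 2.
Sum: 1 + 8 + 16 + 3 + 32 + 8 + 8 + 2 + 2 = 80.
80 equals 80, so the answer is Yes.

Yes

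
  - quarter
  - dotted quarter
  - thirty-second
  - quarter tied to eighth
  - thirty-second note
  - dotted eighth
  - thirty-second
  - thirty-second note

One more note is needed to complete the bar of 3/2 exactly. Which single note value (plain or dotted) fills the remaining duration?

The bar of 3/2 = 48 thirty-second notes.
Convert each value to thirty-second notes: quarter = 8; dotted quarter = 12; thirty-second = 1; quarter tied to eighth (quarter + eighth) = 12; thirty-second note = 1; dotted eighth = 6; thirty-second = 1; thirty-second note = 1.
Altogether 8 + 12 + 1 + 12 + 1 + 6 + 1 + 1 = 42.
Remaining: 48 − 42 = 6 thirty-second notes, which is a dotted eighth note.

dotted eighth note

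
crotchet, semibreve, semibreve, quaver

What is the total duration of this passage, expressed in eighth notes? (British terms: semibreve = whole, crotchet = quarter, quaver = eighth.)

19

In eighth notes: crotchet = 2; semibreve = 8; semibreve = 8; quaver = 1.
Total: 2 + 8 + 8 + 1 = 19 eighth notes.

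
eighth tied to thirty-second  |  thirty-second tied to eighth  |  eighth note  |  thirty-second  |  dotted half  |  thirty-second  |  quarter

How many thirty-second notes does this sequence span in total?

In thirty-second notes: eighth tied to thirty-second (eighth + thirty-second) = 5; thirty-second tied to eighth (thirty-second + eighth) = 5; eighth note = 4; thirty-second = 1; dotted half = 24; thirty-second = 1; quarter = 8.
Sum: 5 + 5 + 4 + 1 + 24 + 1 + 8 = 48 thirty-second notes.

48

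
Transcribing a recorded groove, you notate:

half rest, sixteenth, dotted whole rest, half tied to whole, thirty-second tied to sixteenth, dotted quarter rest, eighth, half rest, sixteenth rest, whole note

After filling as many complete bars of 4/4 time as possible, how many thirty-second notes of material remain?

23

One bar of 4/4 = 32 thirty-second notes.
In thirty-second notes: half rest = 16; sixteenth = 2; dotted whole rest = 48; half tied to whole (half + whole) = 48; thirty-second tied to sixteenth (thirty-second + sixteenth) = 3; dotted quarter rest = 12; eighth = 4; half rest = 16; sixteenth rest = 2; whole note = 32.
Total: 16 + 2 + 48 + 48 + 3 + 12 + 4 + 16 + 2 + 32 = 183.
183 ÷ 32 = 5 complete bars with 23 thirty-second notes remaining.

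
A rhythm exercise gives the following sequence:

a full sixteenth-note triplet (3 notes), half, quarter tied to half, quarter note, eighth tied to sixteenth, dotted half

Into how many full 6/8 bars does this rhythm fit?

One bar of 6/8 = 12 sixteenth notes.
Each duration in sixteenth notes: a full sixteenth-note triplet (3 notes) (three triplet sixteenths span one eighth) = 2; half = 8; quarter tied to half (quarter + half) = 12; quarter note = 4; eighth tied to sixteenth (eighth + sixteenth) = 3; dotted half = 12.
Altogether 2 + 8 + 12 + 4 + 3 + 12 = 41.
41 ÷ 12 = 3 complete bars with 5 left over.

3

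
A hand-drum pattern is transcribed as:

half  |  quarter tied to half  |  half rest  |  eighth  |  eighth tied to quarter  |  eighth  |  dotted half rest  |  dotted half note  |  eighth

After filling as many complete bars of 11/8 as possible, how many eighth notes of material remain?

10

One bar of 11/8 = 11 eighth notes.
Convert each value to eighth notes: half = 4; quarter tied to half (quarter + half) = 6; half rest = 4; eighth = 1; eighth tied to quarter (eighth + quarter) = 3; eighth = 1; dotted half rest = 6; dotted half note = 6; eighth = 1.
Adding: 4 + 6 + 4 + 1 + 3 + 1 + 6 + 6 + 1 = 32.
32 ÷ 11 = 2 complete bars with 10 eighth notes remaining.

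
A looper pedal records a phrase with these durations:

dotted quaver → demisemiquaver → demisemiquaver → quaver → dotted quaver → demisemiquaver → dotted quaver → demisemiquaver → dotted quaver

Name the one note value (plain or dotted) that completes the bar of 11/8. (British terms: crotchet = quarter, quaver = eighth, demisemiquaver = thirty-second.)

The bar of 11/8 = 44 thirty-second notes.
In thirty-second notes: dotted quaver = 6; demisemiquaver = 1; demisemiquaver = 1; quaver = 4; dotted quaver = 6; demisemiquaver = 1; dotted quaver = 6; demisemiquaver = 1; dotted quaver = 6.
Altogether 6 + 1 + 1 + 4 + 6 + 1 + 6 + 1 + 6 = 32.
Remaining: 44 − 32 = 12 thirty-second notes, which is a dotted quarter note.

dotted quarter note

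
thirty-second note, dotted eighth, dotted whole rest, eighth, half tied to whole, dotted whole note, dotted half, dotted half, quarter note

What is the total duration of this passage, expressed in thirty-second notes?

Working in thirty-second notes: thirty-second note = 1; dotted eighth = 6; dotted whole rest = 48; eighth = 4; half tied to whole (half + whole) = 48; dotted whole note = 48; dotted half = 24; dotted half = 24; quarter note = 8.
Altogether 1 + 6 + 48 + 4 + 48 + 48 + 24 + 24 + 8 = 211 thirty-second notes.

211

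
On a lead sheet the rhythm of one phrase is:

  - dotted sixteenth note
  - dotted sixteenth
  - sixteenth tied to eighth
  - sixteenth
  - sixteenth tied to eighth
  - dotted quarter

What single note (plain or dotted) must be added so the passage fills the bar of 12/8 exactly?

half note

The bar of 12/8 = 48 thirty-second notes.
Convert each value to thirty-second notes: dotted sixteenth note = 3; dotted sixteenth = 3; sixteenth tied to eighth (sixteenth + eighth) = 6; sixteenth = 2; sixteenth tied to eighth (sixteenth + eighth) = 6; dotted quarter = 12.
Adding: 3 + 3 + 6 + 2 + 6 + 12 = 32.
Remaining: 48 − 32 = 16 thirty-second notes, which is a half note.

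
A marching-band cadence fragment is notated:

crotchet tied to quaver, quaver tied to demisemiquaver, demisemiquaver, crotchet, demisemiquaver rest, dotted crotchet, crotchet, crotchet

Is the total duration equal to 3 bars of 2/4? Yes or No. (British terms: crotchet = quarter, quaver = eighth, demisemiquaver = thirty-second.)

No

One bar of 2/4 = 16 thirty-second notes, so 3 bars = 48.
Express everything in thirty-second notes: crotchet tied to quaver (crotchet + quaver) = 12; quaver tied to demisemiquaver (quaver + demisemiquaver) = 5; demisemiquaver = 1; crotchet = 8; demisemiquaver rest = 1; dotted crotchet = 12; crotchet = 8; crotchet = 8.
Total: 12 + 5 + 1 + 8 + 1 + 12 + 8 + 8 = 55.
55 exceeds 48, so the answer is No.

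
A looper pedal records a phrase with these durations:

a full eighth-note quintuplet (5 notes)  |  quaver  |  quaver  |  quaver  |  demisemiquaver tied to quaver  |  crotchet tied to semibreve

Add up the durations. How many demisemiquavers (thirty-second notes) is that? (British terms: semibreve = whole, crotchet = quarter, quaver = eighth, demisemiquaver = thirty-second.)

Working in thirty-second notes: a full eighth-note quintuplet (5 notes) (five quintuplet eighths span one half) = 16; quaver = 4; quaver = 4; quaver = 4; demisemiquaver tied to quaver (demisemiquaver + quaver) = 5; crotchet tied to semibreve (crotchet + semibreve) = 40.
Sum: 16 + 4 + 4 + 4 + 5 + 40 = 73 thirty-second notes.

73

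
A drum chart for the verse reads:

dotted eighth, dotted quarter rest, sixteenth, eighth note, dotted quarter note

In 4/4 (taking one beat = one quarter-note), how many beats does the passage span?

4.5

One quarter-note beat = 4 sixteenth notes.
Convert each value to sixteenth notes: dotted eighth = 3; dotted quarter rest = 6; sixteenth = 1; eighth note = 2; dotted quarter note = 6.
Total: 3 + 6 + 1 + 2 + 6 = 18.
18 ÷ 4 = 4.5 beats.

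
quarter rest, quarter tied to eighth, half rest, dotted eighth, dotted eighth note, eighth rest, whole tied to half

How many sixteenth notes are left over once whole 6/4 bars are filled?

One bar of 6/4 = 24 sixteenth notes.
Working in sixteenth notes: quarter rest = 4; quarter tied to eighth (quarter + eighth) = 6; half rest = 8; dotted eighth = 3; dotted eighth note = 3; eighth rest = 2; whole tied to half (whole + half) = 24.
Total: 4 + 6 + 8 + 3 + 3 + 2 + 24 = 50.
50 ÷ 24 = 2 complete bars with 2 sixteenth notes remaining.

2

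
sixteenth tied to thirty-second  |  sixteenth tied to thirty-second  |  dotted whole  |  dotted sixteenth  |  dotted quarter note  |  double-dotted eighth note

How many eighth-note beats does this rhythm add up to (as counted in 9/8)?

19

One eighth-note beat = 4 thirty-second notes.
In thirty-second notes: sixteenth tied to thirty-second (sixteenth + thirty-second) = 3; sixteenth tied to thirty-second (sixteenth + thirty-second) = 3; dotted whole = 48; dotted sixteenth = 3; dotted quarter note = 12; double-dotted eighth note = 7.
Sum: 3 + 3 + 48 + 3 + 12 + 7 = 76.
76 ÷ 4 = 19 beats.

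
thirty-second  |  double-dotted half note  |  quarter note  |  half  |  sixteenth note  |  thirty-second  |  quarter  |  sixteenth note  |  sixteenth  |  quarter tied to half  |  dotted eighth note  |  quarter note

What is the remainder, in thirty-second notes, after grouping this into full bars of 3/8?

10

One bar of 3/8 = 12 thirty-second notes.
Convert each value to thirty-second notes: thirty-second = 1; double-dotted half note = 28; quarter note = 8; half = 16; sixteenth note = 2; thirty-second = 1; quarter = 8; sixteenth note = 2; sixteenth = 2; quarter tied to half (quarter + half) = 24; dotted eighth note = 6; quarter note = 8.
Adding: 1 + 28 + 8 + 16 + 2 + 1 + 8 + 2 + 2 + 24 + 6 + 8 = 106.
106 ÷ 12 = 8 complete bars with 10 thirty-second notes remaining.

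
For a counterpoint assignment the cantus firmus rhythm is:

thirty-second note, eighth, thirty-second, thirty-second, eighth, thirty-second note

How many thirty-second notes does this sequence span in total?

Convert each value to thirty-second notes: thirty-second note = 1; eighth = 4; thirty-second = 1; thirty-second = 1; eighth = 4; thirty-second note = 1.
Total: 1 + 4 + 1 + 1 + 4 + 1 = 12 thirty-second notes.

12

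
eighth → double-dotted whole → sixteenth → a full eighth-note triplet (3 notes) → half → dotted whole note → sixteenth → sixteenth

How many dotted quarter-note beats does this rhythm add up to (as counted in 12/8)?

One dotted quarter-note beat = 6 sixteenth notes.
Working in sixteenth notes: eighth = 2; double-dotted whole = 28; sixteenth = 1; a full eighth-note triplet (3 notes) (three triplet eighths span one quarter) = 4; half = 8; dotted whole note = 24; sixteenth = 1; sixteenth = 1.
Adding: 2 + 28 + 1 + 4 + 8 + 24 + 1 + 1 = 69.
69 ÷ 6 = 11.5 beats.

11.5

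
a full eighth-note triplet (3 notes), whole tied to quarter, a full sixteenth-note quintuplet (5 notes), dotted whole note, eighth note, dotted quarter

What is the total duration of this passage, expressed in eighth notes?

30

In eighth notes: a full eighth-note triplet (3 notes) (three triplet eighths span one quarter) = 2; whole tied to quarter (whole + quarter) = 10; a full sixteenth-note quintuplet (5 notes) (five quintuplet sixteenths span one quarter) = 2; dotted whole note = 12; eighth note = 1; dotted quarter = 3.
Adding: 2 + 10 + 2 + 12 + 1 + 3 = 30 eighth notes.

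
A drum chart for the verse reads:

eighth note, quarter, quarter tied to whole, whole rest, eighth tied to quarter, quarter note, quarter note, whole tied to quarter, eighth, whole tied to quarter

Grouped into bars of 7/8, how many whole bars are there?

7

One bar of 7/8 = 7 eighth notes.
Each duration in eighth notes: eighth note = 1; quarter = 2; quarter tied to whole (quarter + whole) = 10; whole rest = 8; eighth tied to quarter (eighth + quarter) = 3; quarter note = 2; quarter note = 2; whole tied to quarter (whole + quarter) = 10; eighth = 1; whole tied to quarter (whole + quarter) = 10.
Adding: 1 + 2 + 10 + 8 + 3 + 2 + 2 + 10 + 1 + 10 = 49.
49 ÷ 7 = 7 complete bars with 0 left over.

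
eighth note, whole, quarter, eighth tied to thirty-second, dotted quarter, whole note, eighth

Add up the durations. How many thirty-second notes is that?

Each duration in thirty-second notes: eighth note = 4; whole = 32; quarter = 8; eighth tied to thirty-second (eighth + thirty-second) = 5; dotted quarter = 12; whole note = 32; eighth = 4.
Sum: 4 + 32 + 8 + 5 + 12 + 32 + 4 = 97 thirty-second notes.

97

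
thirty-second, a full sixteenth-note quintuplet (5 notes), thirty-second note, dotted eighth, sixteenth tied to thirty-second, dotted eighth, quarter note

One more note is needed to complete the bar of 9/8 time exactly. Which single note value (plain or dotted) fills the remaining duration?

The bar of 9/8 = 36 thirty-second notes.
Convert each value to thirty-second notes: thirty-second = 1; a full sixteenth-note quintuplet (5 notes) (five quintuplet sixteenths span one quarter) = 8; thirty-second note = 1; dotted eighth = 6; sixteenth tied to thirty-second (sixteenth + thirty-second) = 3; dotted eighth = 6; quarter note = 8.
Altogether 1 + 8 + 1 + 6 + 3 + 6 + 8 = 33.
Remaining: 36 − 33 = 3 thirty-second notes, which is a dotted sixteenth note.

dotted sixteenth note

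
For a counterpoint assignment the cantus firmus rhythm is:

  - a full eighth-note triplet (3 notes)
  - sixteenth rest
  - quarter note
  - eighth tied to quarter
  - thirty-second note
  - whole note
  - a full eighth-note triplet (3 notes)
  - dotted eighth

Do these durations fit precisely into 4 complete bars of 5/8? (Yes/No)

One bar of 5/8 = 20 thirty-second notes, so 4 bars = 80.
Working in thirty-second notes: a full eighth-note triplet (3 notes) (three triplet eighths span one quarter) = 8; sixteenth rest = 2; quarter note = 8; eighth tied to quarter (eighth + quarter) = 12; thirty-second note = 1; whole note = 32; a full eighth-note triplet (3 notes) (three triplet eighths span one quarter) = 8; dotted eighth = 6.
Adding: 8 + 2 + 8 + 12 + 1 + 32 + 8 + 6 = 77.
77 falls short of 80, so the answer is No.

No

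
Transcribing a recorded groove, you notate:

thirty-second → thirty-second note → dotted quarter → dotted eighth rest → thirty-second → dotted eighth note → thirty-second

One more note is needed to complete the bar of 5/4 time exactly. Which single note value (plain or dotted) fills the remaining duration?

The bar of 5/4 = 40 thirty-second notes.
Working in thirty-second notes: thirty-second = 1; thirty-second note = 1; dotted quarter = 12; dotted eighth rest = 6; thirty-second = 1; dotted eighth note = 6; thirty-second = 1.
Altogether 1 + 1 + 12 + 6 + 1 + 6 + 1 = 28.
Remaining: 40 − 28 = 12 thirty-second notes, which is a dotted quarter note.

dotted quarter note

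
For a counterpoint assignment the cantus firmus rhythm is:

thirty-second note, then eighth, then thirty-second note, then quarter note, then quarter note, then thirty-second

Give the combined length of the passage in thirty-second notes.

23

Each duration in thirty-second notes: thirty-second note = 1; eighth = 4; thirty-second note = 1; quarter note = 8; quarter note = 8; thirty-second = 1.
Total: 1 + 4 + 1 + 8 + 8 + 1 = 23 thirty-second notes.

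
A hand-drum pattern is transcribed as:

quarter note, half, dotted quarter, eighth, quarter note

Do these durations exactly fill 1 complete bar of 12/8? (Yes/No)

Yes

One bar of 12/8 = 12 eighth notes.
In eighth notes: quarter note = 2; half = 4; dotted quarter = 3; eighth = 1; quarter note = 2.
Sum: 2 + 4 + 3 + 1 + 2 = 12.
12 equals 12, so the answer is Yes.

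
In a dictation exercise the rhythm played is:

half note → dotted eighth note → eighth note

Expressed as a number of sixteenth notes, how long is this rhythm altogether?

Express everything in sixteenth notes: half note = 8; dotted eighth note = 3; eighth note = 2.
Adding: 8 + 3 + 2 = 13 sixteenth notes.

13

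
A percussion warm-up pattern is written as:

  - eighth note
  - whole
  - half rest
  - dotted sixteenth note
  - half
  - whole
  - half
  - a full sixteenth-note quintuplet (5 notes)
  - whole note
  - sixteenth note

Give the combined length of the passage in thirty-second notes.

Working in thirty-second notes: eighth note = 4; whole = 32; half rest = 16; dotted sixteenth note = 3; half = 16; whole = 32; half = 16; a full sixteenth-note quintuplet (5 notes) (five quintuplet sixteenths span one quarter) = 8; whole note = 32; sixteenth note = 2.
Adding: 4 + 32 + 16 + 3 + 16 + 32 + 16 + 8 + 32 + 2 = 161 thirty-second notes.

161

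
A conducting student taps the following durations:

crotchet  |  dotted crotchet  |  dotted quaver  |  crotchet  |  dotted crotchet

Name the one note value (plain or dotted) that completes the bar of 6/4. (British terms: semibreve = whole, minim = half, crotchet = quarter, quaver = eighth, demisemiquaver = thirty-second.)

The bar of 6/4 = 24 sixteenth notes.
Each duration in sixteenth notes: crotchet = 4; dotted crotchet = 6; dotted quaver = 3; crotchet = 4; dotted crotchet = 6.
Adding: 4 + 6 + 3 + 4 + 6 = 23.
Remaining: 24 − 23 = 1 sixteenth note, which is a sixteenth note.

sixteenth note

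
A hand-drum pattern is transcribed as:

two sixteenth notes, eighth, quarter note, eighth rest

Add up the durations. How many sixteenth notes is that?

10

Express everything in sixteenth notes: sixteenth note = 1; sixteenth note = 1; eighth = 2; quarter note = 4; eighth rest = 2.
Total: 1 + 1 + 2 + 4 + 2 = 10 sixteenth notes.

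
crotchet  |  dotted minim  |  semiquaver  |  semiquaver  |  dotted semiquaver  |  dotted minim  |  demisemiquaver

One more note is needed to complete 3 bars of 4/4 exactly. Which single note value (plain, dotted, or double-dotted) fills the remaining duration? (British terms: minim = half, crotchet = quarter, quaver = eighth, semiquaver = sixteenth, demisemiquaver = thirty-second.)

3 bars of 4/4 = 96 thirty-second notes.
Express everything in thirty-second notes: crotchet = 8; dotted minim = 24; semiquaver = 2; semiquaver = 2; dotted semiquaver = 3; dotted minim = 24; demisemiquaver = 1.
Sum: 8 + 24 + 2 + 2 + 3 + 24 + 1 = 64.
Remaining: 96 − 64 = 32 thirty-second notes, which is a whole note.

whole note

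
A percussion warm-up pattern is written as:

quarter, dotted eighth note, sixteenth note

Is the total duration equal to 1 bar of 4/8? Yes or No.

Yes

One bar of 4/8 = 8 sixteenth notes.
Convert each value to sixteenth notes: quarter = 4; dotted eighth note = 3; sixteenth note = 1.
Altogether 4 + 3 + 1 = 8.
8 equals 8, so the answer is Yes.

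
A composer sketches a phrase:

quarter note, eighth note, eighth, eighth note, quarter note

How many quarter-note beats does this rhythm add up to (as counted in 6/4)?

One quarter-note beat = 2 eighth notes.
Each duration in eighth notes: quarter note = 2; eighth note = 1; eighth = 1; eighth note = 1; quarter note = 2.
Sum: 2 + 1 + 1 + 1 + 2 = 7.
7 ÷ 2 = 3.5 beats.

3.5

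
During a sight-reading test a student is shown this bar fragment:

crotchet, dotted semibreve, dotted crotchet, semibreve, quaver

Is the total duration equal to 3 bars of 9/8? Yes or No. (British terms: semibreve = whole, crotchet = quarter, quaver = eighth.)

One bar of 9/8 = 9 eighth notes, so 3 bars = 27.
Working in eighth notes: crotchet = 2; dotted semibreve = 12; dotted crotchet = 3; semibreve = 8; quaver = 1.
Adding: 2 + 12 + 3 + 8 + 1 = 26.
26 falls short of 27, so the answer is No.

No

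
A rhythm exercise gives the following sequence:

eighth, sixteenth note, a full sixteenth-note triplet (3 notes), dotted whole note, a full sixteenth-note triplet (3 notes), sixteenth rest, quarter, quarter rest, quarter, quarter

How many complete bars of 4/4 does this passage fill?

One bar of 4/4 = 16 sixteenth notes.
Express everything in sixteenth notes: eighth = 2; sixteenth note = 1; a full sixteenth-note triplet (3 notes) (three triplet sixteenths span one eighth) = 2; dotted whole note = 24; a full sixteenth-note triplet (3 notes) (three triplet sixteenths span one eighth) = 2; sixteenth rest = 1; quarter = 4; quarter rest = 4; quarter = 4; quarter = 4.
Adding: 2 + 1 + 2 + 24 + 2 + 1 + 4 + 4 + 4 + 4 = 48.
48 ÷ 16 = 3 complete bars with 0 left over.

3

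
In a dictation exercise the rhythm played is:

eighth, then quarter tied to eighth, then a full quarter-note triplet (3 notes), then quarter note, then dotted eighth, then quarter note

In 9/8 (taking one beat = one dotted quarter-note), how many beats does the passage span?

One dotted quarter-note beat = 6 sixteenth notes.
Working in sixteenth notes: eighth = 2; quarter tied to eighth (quarter + eighth) = 6; a full quarter-note triplet (3 notes) (three triplet quarters span one half) = 8; quarter note = 4; dotted eighth = 3; quarter note = 4.
Altogether 2 + 6 + 8 + 4 + 3 + 4 = 27.
27 ÷ 6 = 4.5 beats.

4.5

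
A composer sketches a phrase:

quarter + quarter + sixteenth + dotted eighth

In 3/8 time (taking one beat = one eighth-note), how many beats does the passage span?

6

One eighth-note beat = 2 sixteenth notes.
In sixteenth notes: quarter = 4; quarter = 4; sixteenth = 1; dotted eighth = 3.
Sum: 4 + 4 + 1 + 3 = 12.
12 ÷ 2 = 6 beats.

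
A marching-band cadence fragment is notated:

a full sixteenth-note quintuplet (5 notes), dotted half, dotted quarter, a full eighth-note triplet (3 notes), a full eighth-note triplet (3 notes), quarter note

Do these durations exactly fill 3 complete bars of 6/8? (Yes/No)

One bar of 6/8 = 6 eighth notes, so 3 bars = 18.
Working in eighth notes: a full sixteenth-note quintuplet (5 notes) (five quintuplet sixteenths span one quarter) = 2; dotted half = 6; dotted quarter = 3; a full eighth-note triplet (3 notes) (three triplet eighths span one quarter) = 2; a full eighth-note triplet (3 notes) (three triplet eighths span one quarter) = 2; quarter note = 2.
Sum: 2 + 6 + 3 + 2 + 2 + 2 = 17.
17 falls short of 18, so the answer is No.

No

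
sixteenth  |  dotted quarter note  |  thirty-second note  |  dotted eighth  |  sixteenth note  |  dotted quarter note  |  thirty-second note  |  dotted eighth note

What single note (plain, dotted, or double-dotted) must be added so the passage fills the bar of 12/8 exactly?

dotted eighth note

The bar of 12/8 = 48 thirty-second notes.
In thirty-second notes: sixteenth = 2; dotted quarter note = 12; thirty-second note = 1; dotted eighth = 6; sixteenth note = 2; dotted quarter note = 12; thirty-second note = 1; dotted eighth note = 6.
Total: 2 + 12 + 1 + 6 + 2 + 12 + 1 + 6 = 42.
Remaining: 48 − 42 = 6 thirty-second notes, which is a dotted eighth note.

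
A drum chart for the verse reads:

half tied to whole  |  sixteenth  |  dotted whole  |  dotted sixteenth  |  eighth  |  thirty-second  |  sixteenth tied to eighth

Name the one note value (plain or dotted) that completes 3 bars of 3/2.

whole note

3 bars of 3/2 = 144 thirty-second notes.
Each duration in thirty-second notes: half tied to whole (half + whole) = 48; sixteenth = 2; dotted whole = 48; dotted sixteenth = 3; eighth = 4; thirty-second = 1; sixteenth tied to eighth (sixteenth + eighth) = 6.
Total: 48 + 2 + 48 + 3 + 4 + 1 + 6 = 112.
Remaining: 144 − 112 = 32 thirty-second notes, which is a whole note.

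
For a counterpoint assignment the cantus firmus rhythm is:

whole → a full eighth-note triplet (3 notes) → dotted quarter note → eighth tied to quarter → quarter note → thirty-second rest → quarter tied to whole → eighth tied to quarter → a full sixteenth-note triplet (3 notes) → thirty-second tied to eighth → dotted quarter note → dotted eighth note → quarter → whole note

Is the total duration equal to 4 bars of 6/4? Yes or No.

One bar of 6/4 = 48 thirty-second notes, so 4 bars = 192.
In thirty-second notes: whole = 32; a full eighth-note triplet (3 notes) (three triplet eighths span one quarter) = 8; dotted quarter note = 12; eighth tied to quarter (eighth + quarter) = 12; quarter note = 8; thirty-second rest = 1; quarter tied to whole (quarter + whole) = 40; eighth tied to quarter (eighth + quarter) = 12; a full sixteenth-note triplet (3 notes) (three triplet sixteenths span one eighth) = 4; thirty-second tied to eighth (thirty-second + eighth) = 5; dotted quarter note = 12; dotted eighth note = 6; quarter = 8; whole note = 32.
Altogether 32 + 8 + 12 + 12 + 8 + 1 + 40 + 12 + 4 + 5 + 12 + 6 + 8 + 32 = 192.
192 equals 192, so the answer is Yes.

Yes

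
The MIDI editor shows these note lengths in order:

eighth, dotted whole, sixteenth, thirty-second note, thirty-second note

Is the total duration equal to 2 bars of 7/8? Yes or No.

One bar of 7/8 = 28 thirty-second notes, so 2 bars = 56.
Working in thirty-second notes: eighth = 4; dotted whole = 48; sixteenth = 2; thirty-second note = 1; thirty-second note = 1.
Total: 4 + 48 + 2 + 1 + 1 = 56.
56 equals 56, so the answer is Yes.

Yes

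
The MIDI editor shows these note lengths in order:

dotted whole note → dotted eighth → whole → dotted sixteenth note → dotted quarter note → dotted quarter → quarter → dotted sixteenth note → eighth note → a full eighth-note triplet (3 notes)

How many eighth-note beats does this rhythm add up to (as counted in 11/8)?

One eighth-note beat = 4 thirty-second notes.
Working in thirty-second notes: dotted whole note = 48; dotted eighth = 6; whole = 32; dotted sixteenth note = 3; dotted quarter note = 12; dotted quarter = 12; quarter = 8; dotted sixteenth note = 3; eighth note = 4; a full eighth-note triplet (3 notes) (three triplet eighths span one quarter) = 8.
Total: 48 + 6 + 32 + 3 + 12 + 12 + 8 + 3 + 4 + 8 = 136.
136 ÷ 4 = 34 beats.

34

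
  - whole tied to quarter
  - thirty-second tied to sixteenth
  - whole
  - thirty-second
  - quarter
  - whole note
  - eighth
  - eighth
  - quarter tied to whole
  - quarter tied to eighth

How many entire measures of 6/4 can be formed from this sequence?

3

One bar of 6/4 = 48 thirty-second notes.
In thirty-second notes: whole tied to quarter (whole + quarter) = 40; thirty-second tied to sixteenth (thirty-second + sixteenth) = 3; whole = 32; thirty-second = 1; quarter = 8; whole note = 32; eighth = 4; eighth = 4; quarter tied to whole (quarter + whole) = 40; quarter tied to eighth (quarter + eighth) = 12.
Total: 40 + 3 + 32 + 1 + 8 + 32 + 4 + 4 + 40 + 12 = 176.
176 ÷ 48 = 3 complete bars with 32 left over.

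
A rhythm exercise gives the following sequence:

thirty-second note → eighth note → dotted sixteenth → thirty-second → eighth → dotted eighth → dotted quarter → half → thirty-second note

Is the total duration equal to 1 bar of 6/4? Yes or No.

One bar of 6/4 = 48 thirty-second notes.
Convert each value to thirty-second notes: thirty-second note = 1; eighth note = 4; dotted sixteenth = 3; thirty-second = 1; eighth = 4; dotted eighth = 6; dotted quarter = 12; half = 16; thirty-second note = 1.
Sum: 1 + 4 + 3 + 1 + 4 + 6 + 12 + 16 + 1 = 48.
48 equals 48, so the answer is Yes.

Yes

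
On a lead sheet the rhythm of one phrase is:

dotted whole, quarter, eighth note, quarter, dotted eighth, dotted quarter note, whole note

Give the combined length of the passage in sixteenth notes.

Express everything in sixteenth notes: dotted whole = 24; quarter = 4; eighth note = 2; quarter = 4; dotted eighth = 3; dotted quarter note = 6; whole note = 16.
Total: 24 + 4 + 2 + 4 + 3 + 6 + 16 = 59 sixteenth notes.

59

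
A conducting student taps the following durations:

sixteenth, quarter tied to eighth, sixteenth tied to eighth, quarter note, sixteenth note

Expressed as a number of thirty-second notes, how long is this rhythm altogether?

Each duration in thirty-second notes: sixteenth = 2; quarter tied to eighth (quarter + eighth) = 12; sixteenth tied to eighth (sixteenth + eighth) = 6; quarter note = 8; sixteenth note = 2.
Sum: 2 + 12 + 6 + 8 + 2 = 30 thirty-second notes.

30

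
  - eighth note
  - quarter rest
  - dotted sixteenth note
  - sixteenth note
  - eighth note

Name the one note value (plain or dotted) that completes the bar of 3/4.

dotted sixteenth note

The bar of 3/4 = 24 thirty-second notes.
In thirty-second notes: eighth note = 4; quarter rest = 8; dotted sixteenth note = 3; sixteenth note = 2; eighth note = 4.
Altogether 4 + 8 + 3 + 2 + 4 = 21.
Remaining: 24 − 21 = 3 thirty-second notes, which is a dotted sixteenth note.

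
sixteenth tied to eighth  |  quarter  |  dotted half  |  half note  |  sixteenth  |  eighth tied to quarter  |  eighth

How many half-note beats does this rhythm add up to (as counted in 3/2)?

One half-note beat = 8 sixteenth notes.
Each duration in sixteenth notes: sixteenth tied to eighth (sixteenth + eighth) = 3; quarter = 4; dotted half = 12; half note = 8; sixteenth = 1; eighth tied to quarter (eighth + quarter) = 6; eighth = 2.
Adding: 3 + 4 + 12 + 8 + 1 + 6 + 2 = 36.
36 ÷ 8 = 4.5 beats.

4.5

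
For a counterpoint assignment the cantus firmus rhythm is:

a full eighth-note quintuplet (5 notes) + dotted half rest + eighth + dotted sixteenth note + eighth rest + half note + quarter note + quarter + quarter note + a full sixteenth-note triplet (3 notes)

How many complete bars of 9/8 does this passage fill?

One bar of 9/8 = 36 thirty-second notes.
Working in thirty-second notes: a full eighth-note quintuplet (5 notes) (five quintuplet eighths span one half) = 16; dotted half rest = 24; eighth = 4; dotted sixteenth note = 3; eighth rest = 4; half note = 16; quarter note = 8; quarter = 8; quarter note = 8; a full sixteenth-note triplet (3 notes) (three triplet sixteenths span one eighth) = 4.
Sum: 16 + 24 + 4 + 3 + 4 + 16 + 8 + 8 + 8 + 4 = 95.
95 ÷ 36 = 2 complete bars with 23 left over.

2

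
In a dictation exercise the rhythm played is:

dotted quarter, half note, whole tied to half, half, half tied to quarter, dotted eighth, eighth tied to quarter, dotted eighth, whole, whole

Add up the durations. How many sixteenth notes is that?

Express everything in sixteenth notes: dotted quarter = 6; half note = 8; whole tied to half (whole + half) = 24; half = 8; half tied to quarter (half + quarter) = 12; dotted eighth = 3; eighth tied to quarter (eighth + quarter) = 6; dotted eighth = 3; whole = 16; whole = 16.
Total: 6 + 8 + 24 + 8 + 12 + 3 + 6 + 3 + 16 + 16 = 102 sixteenth notes.

102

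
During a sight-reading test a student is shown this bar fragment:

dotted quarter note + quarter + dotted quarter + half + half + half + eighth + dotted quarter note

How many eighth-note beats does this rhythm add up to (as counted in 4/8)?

24

One eighth-note beat = 2 sixteenth notes.
Working in sixteenth notes: dotted quarter note = 6; quarter = 4; dotted quarter = 6; half = 8; half = 8; half = 8; eighth = 2; dotted quarter note = 6.
Sum: 6 + 4 + 6 + 8 + 8 + 8 + 2 + 6 = 48.
48 ÷ 2 = 24 beats.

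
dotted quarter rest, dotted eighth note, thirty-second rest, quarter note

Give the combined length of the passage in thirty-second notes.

27

Express everything in thirty-second notes: dotted quarter rest = 12; dotted eighth note = 6; thirty-second rest = 1; quarter note = 8.
Total: 12 + 6 + 1 + 8 = 27 thirty-second notes.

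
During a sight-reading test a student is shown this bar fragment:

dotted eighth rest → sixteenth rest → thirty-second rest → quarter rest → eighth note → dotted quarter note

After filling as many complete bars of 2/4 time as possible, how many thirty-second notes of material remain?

One bar of 2/4 = 16 thirty-second notes.
Working in thirty-second notes: dotted eighth rest = 6; sixteenth rest = 2; thirty-second rest = 1; quarter rest = 8; eighth note = 4; dotted quarter note = 12.
Adding: 6 + 2 + 1 + 8 + 4 + 12 = 33.
33 ÷ 16 = 2 complete bars with 1 thirty-second note remaining.

1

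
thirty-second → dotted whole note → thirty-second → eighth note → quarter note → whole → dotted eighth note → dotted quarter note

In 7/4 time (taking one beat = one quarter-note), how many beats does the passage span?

One quarter-note beat = 8 thirty-second notes.
In thirty-second notes: thirty-second = 1; dotted whole note = 48; thirty-second = 1; eighth note = 4; quarter note = 8; whole = 32; dotted eighth note = 6; dotted quarter note = 12.
Altogether 1 + 48 + 1 + 4 + 8 + 32 + 6 + 12 = 112.
112 ÷ 8 = 14 beats.

14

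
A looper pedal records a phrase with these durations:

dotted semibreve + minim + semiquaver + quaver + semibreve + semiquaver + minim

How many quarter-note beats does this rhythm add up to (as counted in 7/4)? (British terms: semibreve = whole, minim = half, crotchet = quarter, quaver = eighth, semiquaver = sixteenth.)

15

One quarter-note beat = 4 sixteenth notes.
Each duration in sixteenth notes: dotted semibreve = 24; minim = 8; semiquaver = 1; quaver = 2; semibreve = 16; semiquaver = 1; minim = 8.
Adding: 24 + 8 + 1 + 2 + 16 + 1 + 8 = 60.
60 ÷ 4 = 15 beats.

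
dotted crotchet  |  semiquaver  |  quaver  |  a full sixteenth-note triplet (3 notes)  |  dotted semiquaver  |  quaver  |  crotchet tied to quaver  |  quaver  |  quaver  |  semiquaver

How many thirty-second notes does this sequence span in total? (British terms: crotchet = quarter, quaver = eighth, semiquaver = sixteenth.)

51

Convert each value to thirty-second notes: dotted crotchet = 12; semiquaver = 2; quaver = 4; a full sixteenth-note triplet (3 notes) (three triplet sixteenths span one eighth) = 4; dotted semiquaver = 3; quaver = 4; crotchet tied to quaver (crotchet + quaver) = 12; quaver = 4; quaver = 4; semiquaver = 2.
Adding: 12 + 2 + 4 + 4 + 3 + 4 + 12 + 4 + 4 + 2 = 51 thirty-second notes.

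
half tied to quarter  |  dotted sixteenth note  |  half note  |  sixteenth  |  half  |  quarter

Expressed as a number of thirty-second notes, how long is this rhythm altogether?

Working in thirty-second notes: half tied to quarter (half + quarter) = 24; dotted sixteenth note = 3; half note = 16; sixteenth = 2; half = 16; quarter = 8.
Total: 24 + 3 + 16 + 2 + 16 + 8 = 69 thirty-second notes.

69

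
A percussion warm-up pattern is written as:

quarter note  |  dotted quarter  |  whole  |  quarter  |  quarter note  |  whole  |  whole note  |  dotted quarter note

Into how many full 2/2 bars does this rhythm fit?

One bar of 2/2 = 8 eighth notes.
Convert each value to eighth notes: quarter note = 2; dotted quarter = 3; whole = 8; quarter = 2; quarter note = 2; whole = 8; whole note = 8; dotted quarter note = 3.
Altogether 2 + 3 + 8 + 2 + 2 + 8 + 8 + 3 = 36.
36 ÷ 8 = 4 complete bars with 4 left over.

4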